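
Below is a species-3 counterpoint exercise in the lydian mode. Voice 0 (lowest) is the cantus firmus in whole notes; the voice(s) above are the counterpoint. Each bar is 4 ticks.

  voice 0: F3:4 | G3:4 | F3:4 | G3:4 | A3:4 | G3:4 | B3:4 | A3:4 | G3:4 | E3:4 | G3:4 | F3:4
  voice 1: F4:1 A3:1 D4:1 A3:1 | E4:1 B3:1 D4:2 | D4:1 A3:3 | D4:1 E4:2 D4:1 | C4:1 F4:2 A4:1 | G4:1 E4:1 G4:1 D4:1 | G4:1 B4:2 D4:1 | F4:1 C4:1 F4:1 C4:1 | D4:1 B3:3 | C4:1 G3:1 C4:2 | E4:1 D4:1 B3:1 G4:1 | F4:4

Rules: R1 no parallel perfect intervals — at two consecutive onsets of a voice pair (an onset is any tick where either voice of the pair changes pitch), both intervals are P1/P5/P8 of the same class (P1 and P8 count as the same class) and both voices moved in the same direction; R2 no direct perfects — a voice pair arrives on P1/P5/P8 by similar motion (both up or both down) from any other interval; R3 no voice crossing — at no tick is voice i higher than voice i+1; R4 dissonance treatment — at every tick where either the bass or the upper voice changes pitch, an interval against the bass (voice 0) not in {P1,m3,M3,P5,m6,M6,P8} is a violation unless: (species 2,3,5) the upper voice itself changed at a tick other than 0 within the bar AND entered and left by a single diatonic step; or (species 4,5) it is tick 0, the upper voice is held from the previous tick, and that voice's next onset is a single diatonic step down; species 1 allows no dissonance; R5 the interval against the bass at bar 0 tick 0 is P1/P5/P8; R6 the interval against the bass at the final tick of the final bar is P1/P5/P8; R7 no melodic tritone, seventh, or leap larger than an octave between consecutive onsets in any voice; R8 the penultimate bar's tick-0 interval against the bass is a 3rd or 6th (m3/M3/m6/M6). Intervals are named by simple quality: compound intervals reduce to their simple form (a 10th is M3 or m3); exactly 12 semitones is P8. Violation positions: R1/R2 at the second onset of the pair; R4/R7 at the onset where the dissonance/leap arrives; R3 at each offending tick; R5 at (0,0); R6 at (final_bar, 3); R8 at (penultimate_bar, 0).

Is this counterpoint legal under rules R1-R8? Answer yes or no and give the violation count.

bar 0: v0=F3 v1=F4 (P8)
bar 1: v0=G3 v1=E4 (M6)
bar 2: v0=F3 v1=D4 (M6)
bar 3: v0=G3 v1=D4 (P5)
bar 4: v0=A3 v1=C4 (m3)
bar 5: v0=G3 v1=G4 (P8)
bar 6: v0=B3 v1=G4 (m6)
bar 7: v0=A3 v1=F4 (m6)
bar 8: v0=G3 v1=D4 (P5)
bar 9: v0=E3 v1=C4 (m6)
bar 10: v0=G3 v1=E4 (M6)
bar 11: v0=F3 v1=F4 (P8)
  R2 @ bar3.0: F3/A3 M3 -> G3/D4 P5 similar
  R1 @ bar5.0: A3/A4 P8 -> G3/G4 P8 similar
  R1 @ bar11.0: G3/G4 P8 -> F3/F4 P8 similar

No (3 violations)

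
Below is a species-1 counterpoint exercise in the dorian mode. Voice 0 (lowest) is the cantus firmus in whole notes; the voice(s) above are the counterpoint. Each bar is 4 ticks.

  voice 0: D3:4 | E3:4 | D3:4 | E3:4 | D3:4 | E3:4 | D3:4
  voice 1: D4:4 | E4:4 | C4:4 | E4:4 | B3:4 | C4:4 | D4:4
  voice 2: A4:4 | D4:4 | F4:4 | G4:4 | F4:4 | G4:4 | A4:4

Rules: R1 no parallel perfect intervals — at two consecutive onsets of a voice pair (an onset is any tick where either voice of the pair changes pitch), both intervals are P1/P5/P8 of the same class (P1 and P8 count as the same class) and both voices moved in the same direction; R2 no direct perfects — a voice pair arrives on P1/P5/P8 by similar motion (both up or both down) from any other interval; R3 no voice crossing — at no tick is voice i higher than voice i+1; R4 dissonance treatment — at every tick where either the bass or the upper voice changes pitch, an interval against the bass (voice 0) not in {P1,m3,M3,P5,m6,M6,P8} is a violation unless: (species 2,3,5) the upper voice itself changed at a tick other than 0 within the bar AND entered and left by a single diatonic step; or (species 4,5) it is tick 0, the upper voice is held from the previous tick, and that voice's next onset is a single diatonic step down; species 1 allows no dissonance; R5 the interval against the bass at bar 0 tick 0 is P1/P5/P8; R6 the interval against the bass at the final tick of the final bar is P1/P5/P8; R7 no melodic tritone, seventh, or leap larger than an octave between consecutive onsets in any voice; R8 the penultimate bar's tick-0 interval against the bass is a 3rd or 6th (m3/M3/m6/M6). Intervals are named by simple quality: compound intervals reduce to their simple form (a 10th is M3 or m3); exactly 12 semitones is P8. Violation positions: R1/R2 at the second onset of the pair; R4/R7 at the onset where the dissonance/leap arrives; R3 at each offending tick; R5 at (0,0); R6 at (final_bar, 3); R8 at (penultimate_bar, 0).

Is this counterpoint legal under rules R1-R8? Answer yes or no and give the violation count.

No (10 violations)

bar 0: v0=D3 v1=D4 v2=A4 (P5)
bar 1: v0=E3 v1=E4 v2=D4 (m7)
bar 2: v0=D3 v1=C4 v2=F4 (m3)
bar 3: v0=E3 v1=E4 v2=G4 (m3)
bar 4: v0=D3 v1=B3 v2=F4 (m3)
bar 5: v0=E3 v1=C4 v2=G4 (m3)
bar 6: v0=D3 v1=D4 v2=A4 (P5)
  R1 @ bar1.0: D3/D4 P8 -> E3/E4 P8 similar
  R3 @ bar1.0: E4 above D4
  R4 @ bar1.0: E3/D4 m7 untreated
  R3 @ bar1.1: E4 above D4
  R3 @ bar1.2: E4 above D4
  R3 @ bar1.3: E4 above D4
  R4 @ bar2.0: D3/C4 m7 untreated
  R2 @ bar3.0: D3/C4 m7 -> E3/E4 P8 similar
  R2 @ bar5.0: B3/F4 TT -> C4/G4 P5 similar
  R1 @ bar6.0: C4/G4 P5 -> D4/A4 P5 similar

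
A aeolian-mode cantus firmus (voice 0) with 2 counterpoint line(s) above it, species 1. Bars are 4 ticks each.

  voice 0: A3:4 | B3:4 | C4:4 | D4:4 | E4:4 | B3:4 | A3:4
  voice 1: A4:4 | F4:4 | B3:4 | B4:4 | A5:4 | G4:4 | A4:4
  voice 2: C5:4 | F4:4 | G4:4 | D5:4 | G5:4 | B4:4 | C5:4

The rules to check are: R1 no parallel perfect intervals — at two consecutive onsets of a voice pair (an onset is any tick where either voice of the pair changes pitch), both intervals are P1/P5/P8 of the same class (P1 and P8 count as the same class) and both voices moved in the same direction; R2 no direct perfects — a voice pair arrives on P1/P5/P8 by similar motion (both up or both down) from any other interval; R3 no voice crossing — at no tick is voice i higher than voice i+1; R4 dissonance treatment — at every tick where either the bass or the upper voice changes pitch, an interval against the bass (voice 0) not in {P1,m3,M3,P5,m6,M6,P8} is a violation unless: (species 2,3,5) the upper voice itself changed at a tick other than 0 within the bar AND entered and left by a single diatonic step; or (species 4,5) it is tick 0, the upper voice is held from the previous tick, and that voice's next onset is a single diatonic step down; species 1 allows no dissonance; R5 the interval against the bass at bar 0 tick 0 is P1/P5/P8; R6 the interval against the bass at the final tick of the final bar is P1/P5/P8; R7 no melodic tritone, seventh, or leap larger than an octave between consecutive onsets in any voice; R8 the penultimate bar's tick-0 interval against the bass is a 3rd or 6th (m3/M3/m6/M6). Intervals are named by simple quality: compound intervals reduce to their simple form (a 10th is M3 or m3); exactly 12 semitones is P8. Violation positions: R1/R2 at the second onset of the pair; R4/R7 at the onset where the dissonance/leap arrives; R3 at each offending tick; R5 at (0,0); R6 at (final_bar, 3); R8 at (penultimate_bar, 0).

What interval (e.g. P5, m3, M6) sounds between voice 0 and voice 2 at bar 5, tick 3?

P8

voice 0=B3 voice 2=B4 -> P8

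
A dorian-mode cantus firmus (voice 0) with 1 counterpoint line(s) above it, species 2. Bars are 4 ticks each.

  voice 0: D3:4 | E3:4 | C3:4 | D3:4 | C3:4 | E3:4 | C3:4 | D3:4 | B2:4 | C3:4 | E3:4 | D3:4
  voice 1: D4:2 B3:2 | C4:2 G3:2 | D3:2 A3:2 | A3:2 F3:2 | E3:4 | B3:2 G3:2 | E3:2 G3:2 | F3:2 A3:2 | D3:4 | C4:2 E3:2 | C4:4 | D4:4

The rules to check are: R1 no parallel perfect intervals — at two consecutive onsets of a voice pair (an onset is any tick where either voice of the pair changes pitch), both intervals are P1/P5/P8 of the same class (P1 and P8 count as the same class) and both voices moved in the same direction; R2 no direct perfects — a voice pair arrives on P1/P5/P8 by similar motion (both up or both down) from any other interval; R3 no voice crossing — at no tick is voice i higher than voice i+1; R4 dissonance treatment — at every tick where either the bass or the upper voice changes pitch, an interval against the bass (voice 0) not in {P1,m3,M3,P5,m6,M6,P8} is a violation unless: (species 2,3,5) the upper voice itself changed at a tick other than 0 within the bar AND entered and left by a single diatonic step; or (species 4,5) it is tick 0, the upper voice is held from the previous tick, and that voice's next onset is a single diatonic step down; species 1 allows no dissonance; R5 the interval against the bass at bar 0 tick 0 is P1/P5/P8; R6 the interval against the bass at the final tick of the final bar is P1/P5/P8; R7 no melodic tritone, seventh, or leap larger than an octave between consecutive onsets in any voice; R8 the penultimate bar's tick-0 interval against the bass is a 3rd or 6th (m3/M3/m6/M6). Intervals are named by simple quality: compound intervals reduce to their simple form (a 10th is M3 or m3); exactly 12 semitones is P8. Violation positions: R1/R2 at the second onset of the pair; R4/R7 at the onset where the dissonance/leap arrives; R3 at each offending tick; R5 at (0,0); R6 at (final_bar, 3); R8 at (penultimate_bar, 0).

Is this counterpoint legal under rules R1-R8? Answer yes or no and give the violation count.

bar 0: v0=D3 v1=D4 (P8)
bar 1: v0=E3 v1=C4 (m6)
bar 2: v0=C3 v1=D3 (M2)
bar 3: v0=D3 v1=A3 (P5)
bar 4: v0=C3 v1=E3 (M3)
bar 5: v0=E3 v1=B3 (P5)
bar 6: v0=C3 v1=E3 (M3)
bar 7: v0=D3 v1=F3 (m3)
bar 8: v0=B2 v1=D3 (m3)
bar 9: v0=C3 v1=C4 (P8)
bar 10: v0=E3 v1=C4 (m6)
bar 11: v0=D3 v1=D4 (P8)
  R4 @ bar2.0: C3/D3 M2 untreated
  R2 @ bar5.0: C3/E3 M3 -> E3/B3 P5 similar
  R2 @ bar9.0: B2/D3 m3 -> C3/C4 P8 similar
  R7 @ bar9.0: D3->C4 leap 10st

No (4 violations)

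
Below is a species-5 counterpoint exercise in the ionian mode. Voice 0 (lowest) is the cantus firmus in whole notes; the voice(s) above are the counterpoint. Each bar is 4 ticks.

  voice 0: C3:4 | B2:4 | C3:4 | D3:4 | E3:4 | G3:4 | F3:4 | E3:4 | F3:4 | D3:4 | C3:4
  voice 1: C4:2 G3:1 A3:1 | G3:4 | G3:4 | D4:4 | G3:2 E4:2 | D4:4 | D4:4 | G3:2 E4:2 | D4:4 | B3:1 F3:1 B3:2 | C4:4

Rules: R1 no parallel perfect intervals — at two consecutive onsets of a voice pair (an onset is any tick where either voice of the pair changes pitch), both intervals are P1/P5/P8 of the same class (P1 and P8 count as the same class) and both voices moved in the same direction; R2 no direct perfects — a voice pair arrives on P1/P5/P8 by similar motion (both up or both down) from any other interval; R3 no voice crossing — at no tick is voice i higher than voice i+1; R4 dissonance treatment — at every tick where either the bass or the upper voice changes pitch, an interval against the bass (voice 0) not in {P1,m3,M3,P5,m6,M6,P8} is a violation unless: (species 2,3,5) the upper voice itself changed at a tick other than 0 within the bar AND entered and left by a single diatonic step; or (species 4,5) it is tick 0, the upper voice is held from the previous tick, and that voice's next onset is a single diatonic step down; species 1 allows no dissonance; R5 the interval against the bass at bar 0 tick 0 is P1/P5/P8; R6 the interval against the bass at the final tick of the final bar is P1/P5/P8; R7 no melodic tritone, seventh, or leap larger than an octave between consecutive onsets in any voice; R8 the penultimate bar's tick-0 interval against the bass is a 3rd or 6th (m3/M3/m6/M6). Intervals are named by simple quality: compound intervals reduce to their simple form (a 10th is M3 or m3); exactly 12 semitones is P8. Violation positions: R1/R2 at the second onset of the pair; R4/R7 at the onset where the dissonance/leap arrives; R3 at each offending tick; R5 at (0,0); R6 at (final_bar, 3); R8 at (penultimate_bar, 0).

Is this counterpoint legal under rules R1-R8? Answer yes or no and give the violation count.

bar 0: v0=C3 v1=C4 (P8)
bar 1: v0=B2 v1=G3 (m6)
bar 2: v0=C3 v1=G3 (P5)
bar 3: v0=D3 v1=D4 (P8)
bar 4: v0=E3 v1=G3 (m3)
bar 5: v0=G3 v1=D4 (P5)
bar 6: v0=F3 v1=D4 (M6)
bar 7: v0=E3 v1=G3 (m3)
bar 8: v0=F3 v1=D4 (M6)
bar 9: v0=D3 v1=B3 (M6)
bar 10: v0=C3 v1=C4 (P8)
  R2 @ bar3.0: C3/G3 P5 -> D3/D4 P8 similar
  R7 @ bar9.1: B3->F3 leap 6st
  R7 @ bar9.2: F3->B3 leap 6st

No (3 violations)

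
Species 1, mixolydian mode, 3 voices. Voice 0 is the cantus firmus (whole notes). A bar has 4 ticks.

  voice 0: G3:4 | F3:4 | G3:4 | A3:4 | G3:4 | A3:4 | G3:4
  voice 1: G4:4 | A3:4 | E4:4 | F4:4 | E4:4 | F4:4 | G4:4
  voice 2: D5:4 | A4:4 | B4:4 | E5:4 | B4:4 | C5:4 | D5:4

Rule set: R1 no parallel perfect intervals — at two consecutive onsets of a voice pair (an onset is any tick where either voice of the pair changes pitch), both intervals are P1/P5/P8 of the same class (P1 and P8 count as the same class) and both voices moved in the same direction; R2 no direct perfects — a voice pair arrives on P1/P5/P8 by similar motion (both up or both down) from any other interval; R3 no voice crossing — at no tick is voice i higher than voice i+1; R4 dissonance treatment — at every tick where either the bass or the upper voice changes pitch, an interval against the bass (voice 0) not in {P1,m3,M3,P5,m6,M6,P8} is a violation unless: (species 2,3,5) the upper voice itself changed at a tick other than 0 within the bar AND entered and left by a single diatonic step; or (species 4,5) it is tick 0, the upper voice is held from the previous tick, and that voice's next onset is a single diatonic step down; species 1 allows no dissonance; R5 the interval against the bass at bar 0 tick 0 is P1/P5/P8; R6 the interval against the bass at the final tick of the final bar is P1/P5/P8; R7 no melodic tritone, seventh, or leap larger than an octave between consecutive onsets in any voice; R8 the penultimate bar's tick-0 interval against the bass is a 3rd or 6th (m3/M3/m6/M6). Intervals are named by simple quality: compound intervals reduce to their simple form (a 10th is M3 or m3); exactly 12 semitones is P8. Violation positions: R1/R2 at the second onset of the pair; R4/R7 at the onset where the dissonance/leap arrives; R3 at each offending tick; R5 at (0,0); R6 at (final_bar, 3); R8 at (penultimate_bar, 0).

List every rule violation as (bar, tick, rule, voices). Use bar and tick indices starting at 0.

bar 0: v0=G3 v1=G4 v2=D5 downbeat P5
bar 1: v0=F3 v1=A3 v2=A4 downbeat M3
bar 2: v0=G3 v1=E4 v2=B4 downbeat M3
bar 3: v0=A3 v1=F4 v2=E5 downbeat P5
bar 4: v0=G3 v1=E4 v2=B4 downbeat M3
bar 5: v0=A3 v1=F4 v2=C5 downbeat m3
bar 6: v0=G3 v1=G4 v2=D5 downbeat P5
  -> R2 @ bar 1 tick 0 v(1, 2): G4/D5 P5 -> A3/A4 P8 similar
  -> R7 @ bar 1 tick 0 v(1,): G4->A3 leap 10st
  -> R2 @ bar 2 tick 0 v(1, 2): A3/A4 P8 -> E4/B4 P5 similar
  -> R2 @ bar 3 tick 0 v(0, 2): G3/B4 M3 -> A3/E5 P5 similar
  -> R2 @ bar 4 tick 0 v(1, 2): F4/E5 M7 -> E4/B4 P5 similar
  -> R1 @ bar 5 tick 0 v(1, 2): E4/B4 P5 -> F4/C5 P5 similar
  -> R1 @ bar 6 tick 0 v(1, 2): F4/C5 P5 -> G4/D5 P5 similar

(1, 0, R2, (1, 2))
(1, 0, R7, (1,))
(2, 0, R2, (1, 2))
(3, 0, R2, (0, 2))
(4, 0, R2, (1, 2))
(5, 0, R1, (1, 2))
(6, 0, R1, (1, 2))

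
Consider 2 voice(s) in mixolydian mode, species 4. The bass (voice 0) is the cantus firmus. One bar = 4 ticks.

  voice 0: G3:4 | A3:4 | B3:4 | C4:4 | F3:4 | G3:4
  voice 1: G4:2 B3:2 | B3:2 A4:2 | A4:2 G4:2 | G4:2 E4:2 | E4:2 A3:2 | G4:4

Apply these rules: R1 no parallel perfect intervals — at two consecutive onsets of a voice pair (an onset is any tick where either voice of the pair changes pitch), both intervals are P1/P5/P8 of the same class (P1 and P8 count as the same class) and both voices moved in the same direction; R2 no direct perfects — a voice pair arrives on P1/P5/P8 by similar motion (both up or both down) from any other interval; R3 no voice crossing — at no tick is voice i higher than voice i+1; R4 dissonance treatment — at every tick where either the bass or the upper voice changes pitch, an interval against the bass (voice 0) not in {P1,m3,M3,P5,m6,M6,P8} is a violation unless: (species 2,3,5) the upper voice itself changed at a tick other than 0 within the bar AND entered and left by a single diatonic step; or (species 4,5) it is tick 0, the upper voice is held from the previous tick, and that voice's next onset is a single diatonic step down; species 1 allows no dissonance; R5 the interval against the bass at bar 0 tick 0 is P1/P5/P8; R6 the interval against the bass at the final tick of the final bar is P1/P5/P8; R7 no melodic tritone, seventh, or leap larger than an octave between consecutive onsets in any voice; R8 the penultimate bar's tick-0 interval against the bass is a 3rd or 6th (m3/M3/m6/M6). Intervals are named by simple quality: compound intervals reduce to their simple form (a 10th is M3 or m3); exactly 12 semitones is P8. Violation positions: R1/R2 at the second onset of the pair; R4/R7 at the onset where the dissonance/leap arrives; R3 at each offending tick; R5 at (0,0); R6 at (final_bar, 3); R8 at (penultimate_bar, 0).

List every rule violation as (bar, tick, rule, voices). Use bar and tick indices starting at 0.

bar 0: v0=G3 v1=G4 downbeat P8
bar 1: v0=A3 v1=B3 downbeat M2
bar 2: v0=B3 v1=A4 downbeat m7
bar 3: v0=C4 v1=G4 downbeat P5
bar 4: v0=F3 v1=E4 downbeat M7
bar 5: v0=G3 v1=G4 downbeat P8
  -> R4 @ bar 1 tick 0 v(0, 1): A3/B3 M2 untreated
  -> R7 @ bar 1 tick 2 v(1,): B3->A4 leap 10st
  -> R4 @ bar 4 tick 0 v(0, 1): F3/E4 M7 untreated
  -> R8 @ bar 4 tick 0 v(0, 1): penult M7 not 3rd/6th
  -> R2 @ bar 5 tick 0 v(0, 1): F3/A3 M3 -> G3/G4 P8 similar
  -> R7 @ bar 5 tick 0 v(1,): A3->G4 leap 10st

(1, 0, R4, (0, 1))
(1, 2, R7, (1,))
(4, 0, R4, (0, 1))
(4, 0, R8, (0, 1))
(5, 0, R2, (0, 1))
(5, 0, R7, (1,))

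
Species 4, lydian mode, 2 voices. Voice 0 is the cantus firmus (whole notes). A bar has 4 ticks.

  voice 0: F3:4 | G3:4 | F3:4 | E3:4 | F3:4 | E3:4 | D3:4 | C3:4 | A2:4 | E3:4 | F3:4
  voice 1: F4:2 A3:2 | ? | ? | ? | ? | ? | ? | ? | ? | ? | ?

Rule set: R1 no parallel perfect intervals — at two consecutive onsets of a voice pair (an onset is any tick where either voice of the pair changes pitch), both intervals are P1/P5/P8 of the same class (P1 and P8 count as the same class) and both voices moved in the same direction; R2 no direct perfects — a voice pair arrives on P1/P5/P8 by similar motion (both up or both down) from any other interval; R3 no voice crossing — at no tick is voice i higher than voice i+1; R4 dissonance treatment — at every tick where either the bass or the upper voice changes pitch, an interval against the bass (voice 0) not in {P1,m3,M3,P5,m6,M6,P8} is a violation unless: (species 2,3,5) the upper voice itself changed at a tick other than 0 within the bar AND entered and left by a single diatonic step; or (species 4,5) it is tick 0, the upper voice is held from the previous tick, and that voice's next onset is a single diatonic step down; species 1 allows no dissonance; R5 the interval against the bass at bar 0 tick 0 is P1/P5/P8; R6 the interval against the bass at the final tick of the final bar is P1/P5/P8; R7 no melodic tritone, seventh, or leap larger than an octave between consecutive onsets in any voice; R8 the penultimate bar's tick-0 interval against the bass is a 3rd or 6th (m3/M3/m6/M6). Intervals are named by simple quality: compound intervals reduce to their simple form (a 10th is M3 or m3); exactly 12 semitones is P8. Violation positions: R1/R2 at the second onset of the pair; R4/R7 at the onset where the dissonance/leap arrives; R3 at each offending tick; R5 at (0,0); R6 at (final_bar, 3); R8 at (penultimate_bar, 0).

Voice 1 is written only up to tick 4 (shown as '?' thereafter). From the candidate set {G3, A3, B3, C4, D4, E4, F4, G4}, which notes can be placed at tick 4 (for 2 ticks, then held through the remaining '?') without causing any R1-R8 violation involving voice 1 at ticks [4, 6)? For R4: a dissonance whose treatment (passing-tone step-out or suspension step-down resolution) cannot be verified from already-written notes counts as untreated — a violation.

{B3, E4, G3}

G3: legal
A3: violates R4
B3: legal
C4: violates R4
D4: violates R2
E4: legal
F4: violates R4
G4: violates R2,R7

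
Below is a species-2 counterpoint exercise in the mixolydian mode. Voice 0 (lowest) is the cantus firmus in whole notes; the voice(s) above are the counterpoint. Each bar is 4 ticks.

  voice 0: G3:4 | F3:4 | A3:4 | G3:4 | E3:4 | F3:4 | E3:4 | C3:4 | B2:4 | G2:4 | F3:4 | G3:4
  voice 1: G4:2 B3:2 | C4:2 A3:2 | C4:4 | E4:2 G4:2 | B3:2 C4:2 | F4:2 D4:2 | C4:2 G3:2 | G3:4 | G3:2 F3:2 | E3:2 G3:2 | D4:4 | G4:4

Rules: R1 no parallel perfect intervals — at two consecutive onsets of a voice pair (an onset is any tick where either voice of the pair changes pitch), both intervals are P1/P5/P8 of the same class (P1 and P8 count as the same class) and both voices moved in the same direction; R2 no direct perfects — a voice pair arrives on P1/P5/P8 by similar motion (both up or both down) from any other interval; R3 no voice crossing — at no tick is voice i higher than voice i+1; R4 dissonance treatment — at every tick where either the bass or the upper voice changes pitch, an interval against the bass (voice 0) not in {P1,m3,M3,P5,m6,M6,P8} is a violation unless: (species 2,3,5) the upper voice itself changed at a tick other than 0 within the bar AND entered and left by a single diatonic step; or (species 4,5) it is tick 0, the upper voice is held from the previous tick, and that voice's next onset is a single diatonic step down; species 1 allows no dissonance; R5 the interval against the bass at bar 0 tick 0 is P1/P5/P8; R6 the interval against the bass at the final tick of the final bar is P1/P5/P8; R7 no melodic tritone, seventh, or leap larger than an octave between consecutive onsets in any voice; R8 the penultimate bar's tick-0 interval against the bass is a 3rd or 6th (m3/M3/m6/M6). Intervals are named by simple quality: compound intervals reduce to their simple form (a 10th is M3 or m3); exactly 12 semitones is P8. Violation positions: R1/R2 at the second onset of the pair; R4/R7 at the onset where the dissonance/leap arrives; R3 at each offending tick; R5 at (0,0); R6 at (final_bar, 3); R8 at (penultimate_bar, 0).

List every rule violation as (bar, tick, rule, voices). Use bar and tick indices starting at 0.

bar 0: v0=G3 v1=G4 downbeat P8
bar 1: v0=F3 v1=C4 downbeat P5
bar 2: v0=A3 v1=C4 downbeat m3
bar 3: v0=G3 v1=E4 downbeat M6
bar 4: v0=E3 v1=B3 downbeat P5
bar 5: v0=F3 v1=F4 downbeat P8
bar 6: v0=E3 v1=C4 downbeat m6
bar 7: v0=C3 v1=G3 downbeat P5
bar 8: v0=B2 v1=G3 downbeat m6
bar 9: v0=G2 v1=E3 downbeat M6
bar 10: v0=F3 v1=D4 downbeat M6
bar 11: v0=G3 v1=G4 downbeat P8
  -> R2 @ bar 4 tick 0 v(0, 1): G3/G4 P8 -> E3/B3 P5 similar
  -> R2 @ bar 5 tick 0 v(0, 1): E3/C4 m6 -> F3/F4 P8 similar
  -> R7 @ bar 10 tick 0 v(0,): G2->F3 leap 10st
  -> R2 @ bar 11 tick 0 v(0, 1): F3/D4 M6 -> G3/G4 P8 similar

(4, 0, R2, (0, 1))
(5, 0, R2, (0, 1))
(10, 0, R7, (0,))
(11, 0, R2, (0, 1))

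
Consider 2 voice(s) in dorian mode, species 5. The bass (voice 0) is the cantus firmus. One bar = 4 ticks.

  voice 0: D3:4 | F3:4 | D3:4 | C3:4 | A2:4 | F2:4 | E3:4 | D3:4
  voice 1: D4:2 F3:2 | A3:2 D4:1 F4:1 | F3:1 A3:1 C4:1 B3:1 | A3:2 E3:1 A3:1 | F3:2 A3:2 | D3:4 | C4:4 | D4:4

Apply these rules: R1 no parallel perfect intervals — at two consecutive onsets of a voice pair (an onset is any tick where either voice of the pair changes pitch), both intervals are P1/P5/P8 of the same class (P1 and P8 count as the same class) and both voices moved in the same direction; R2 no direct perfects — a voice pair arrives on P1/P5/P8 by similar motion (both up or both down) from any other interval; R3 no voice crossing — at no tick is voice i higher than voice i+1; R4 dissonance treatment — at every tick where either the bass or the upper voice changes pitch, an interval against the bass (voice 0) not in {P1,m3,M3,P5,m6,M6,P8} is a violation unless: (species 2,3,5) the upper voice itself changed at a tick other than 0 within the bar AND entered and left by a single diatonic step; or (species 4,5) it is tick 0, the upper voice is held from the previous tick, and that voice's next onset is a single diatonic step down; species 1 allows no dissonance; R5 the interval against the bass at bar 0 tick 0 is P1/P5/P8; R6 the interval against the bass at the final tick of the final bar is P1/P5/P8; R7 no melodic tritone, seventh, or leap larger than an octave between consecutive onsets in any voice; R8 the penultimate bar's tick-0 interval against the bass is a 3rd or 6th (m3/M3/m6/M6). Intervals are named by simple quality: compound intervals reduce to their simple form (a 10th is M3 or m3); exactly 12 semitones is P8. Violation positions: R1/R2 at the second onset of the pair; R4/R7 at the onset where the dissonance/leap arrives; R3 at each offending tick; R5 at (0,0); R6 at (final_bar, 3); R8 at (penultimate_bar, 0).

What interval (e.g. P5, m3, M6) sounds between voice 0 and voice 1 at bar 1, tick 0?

voice 0=F3 voice 1=A3 -> M3

M3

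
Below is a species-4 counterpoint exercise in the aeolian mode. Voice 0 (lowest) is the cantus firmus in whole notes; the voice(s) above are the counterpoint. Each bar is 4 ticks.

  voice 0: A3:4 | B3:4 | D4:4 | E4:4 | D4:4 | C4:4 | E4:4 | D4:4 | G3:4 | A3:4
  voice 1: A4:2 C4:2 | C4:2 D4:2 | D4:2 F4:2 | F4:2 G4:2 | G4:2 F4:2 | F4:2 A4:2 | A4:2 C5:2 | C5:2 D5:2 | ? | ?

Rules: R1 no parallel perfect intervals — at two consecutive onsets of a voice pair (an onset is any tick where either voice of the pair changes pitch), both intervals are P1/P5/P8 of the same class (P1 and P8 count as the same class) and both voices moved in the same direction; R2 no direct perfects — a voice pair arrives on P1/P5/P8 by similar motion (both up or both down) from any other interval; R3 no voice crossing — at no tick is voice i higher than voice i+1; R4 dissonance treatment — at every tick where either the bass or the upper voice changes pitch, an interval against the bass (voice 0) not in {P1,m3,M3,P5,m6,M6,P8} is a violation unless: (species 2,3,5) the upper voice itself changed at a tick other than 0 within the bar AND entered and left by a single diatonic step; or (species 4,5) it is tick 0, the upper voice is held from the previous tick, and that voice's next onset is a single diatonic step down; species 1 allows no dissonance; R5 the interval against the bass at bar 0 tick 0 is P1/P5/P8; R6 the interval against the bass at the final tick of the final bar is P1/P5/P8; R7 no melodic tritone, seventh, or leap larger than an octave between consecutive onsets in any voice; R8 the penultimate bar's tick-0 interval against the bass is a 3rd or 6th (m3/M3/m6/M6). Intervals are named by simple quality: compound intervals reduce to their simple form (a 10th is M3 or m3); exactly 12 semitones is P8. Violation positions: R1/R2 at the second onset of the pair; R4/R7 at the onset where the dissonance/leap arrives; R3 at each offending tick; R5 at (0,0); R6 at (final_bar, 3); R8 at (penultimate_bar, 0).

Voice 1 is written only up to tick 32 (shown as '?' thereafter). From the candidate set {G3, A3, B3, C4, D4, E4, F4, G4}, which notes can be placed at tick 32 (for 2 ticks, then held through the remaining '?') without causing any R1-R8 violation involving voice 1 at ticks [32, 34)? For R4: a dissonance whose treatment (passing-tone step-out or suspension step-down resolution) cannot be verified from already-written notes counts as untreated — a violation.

G3: violates R1,R7,R8
A3: violates R4,R7,R8
B3: violates R7
C4: violates R4,R7,R8
D4: violates R2,R8
E4: violates R7
F4: violates R4,R8
G4: violates R1,R8

{}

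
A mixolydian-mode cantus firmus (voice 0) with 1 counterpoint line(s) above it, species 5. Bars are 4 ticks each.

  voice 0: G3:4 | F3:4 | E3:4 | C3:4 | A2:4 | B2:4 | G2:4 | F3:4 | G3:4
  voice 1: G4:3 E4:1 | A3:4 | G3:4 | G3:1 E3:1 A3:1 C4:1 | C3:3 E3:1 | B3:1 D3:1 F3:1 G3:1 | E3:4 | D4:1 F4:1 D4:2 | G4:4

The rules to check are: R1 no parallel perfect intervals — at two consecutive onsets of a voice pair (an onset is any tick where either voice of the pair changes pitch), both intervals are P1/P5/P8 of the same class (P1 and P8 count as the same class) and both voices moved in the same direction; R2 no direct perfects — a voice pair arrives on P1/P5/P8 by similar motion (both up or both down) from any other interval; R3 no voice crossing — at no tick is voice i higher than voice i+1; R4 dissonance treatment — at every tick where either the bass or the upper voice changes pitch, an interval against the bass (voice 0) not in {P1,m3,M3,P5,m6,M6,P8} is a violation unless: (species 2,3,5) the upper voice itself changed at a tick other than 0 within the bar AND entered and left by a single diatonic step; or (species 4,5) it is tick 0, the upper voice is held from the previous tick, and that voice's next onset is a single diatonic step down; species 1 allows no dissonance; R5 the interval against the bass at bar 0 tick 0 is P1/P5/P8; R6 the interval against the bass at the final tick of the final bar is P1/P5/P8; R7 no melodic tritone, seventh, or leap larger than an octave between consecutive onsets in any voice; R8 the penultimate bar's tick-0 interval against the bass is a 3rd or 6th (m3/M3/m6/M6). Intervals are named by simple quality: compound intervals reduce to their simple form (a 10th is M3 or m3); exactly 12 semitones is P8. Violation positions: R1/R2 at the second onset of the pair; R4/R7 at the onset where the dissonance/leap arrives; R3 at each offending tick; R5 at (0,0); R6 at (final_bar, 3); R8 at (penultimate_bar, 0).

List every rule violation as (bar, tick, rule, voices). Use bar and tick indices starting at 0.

(5, 0, R2, (0, 1))
(5, 2, R4, (0, 1))
(7, 0, R7, (0,))
(7, 0, R7, (1,))
(8, 0, R2, (0, 1))

bar 0: v0=G3 v1=G4 downbeat P8
bar 1: v0=F3 v1=A3 downbeat M3
bar 2: v0=E3 v1=G3 downbeat m3
bar 3: v0=C3 v1=G3 downbeat P5
bar 4: v0=A2 v1=C3 downbeat m3
bar 5: v0=B2 v1=B3 downbeat P8
bar 6: v0=G2 v1=E3 downbeat M6
bar 7: v0=F3 v1=D4 downbeat M6
bar 8: v0=G3 v1=G4 downbeat P8
  -> R2 @ bar 5 tick 0 v(0, 1): A2/E3 P5 -> B2/B3 P8 similar
  -> R4 @ bar 5 tick 2 v(0, 1): B2/F3 TT untreated
  -> R7 @ bar 7 tick 0 v(0,): G2->F3 leap 10st
  -> R7 @ bar 7 tick 0 v(1,): E3->D4 leap 10st
  -> R2 @ bar 8 tick 0 v(0, 1): F3/D4 M6 -> G3/G4 P8 similar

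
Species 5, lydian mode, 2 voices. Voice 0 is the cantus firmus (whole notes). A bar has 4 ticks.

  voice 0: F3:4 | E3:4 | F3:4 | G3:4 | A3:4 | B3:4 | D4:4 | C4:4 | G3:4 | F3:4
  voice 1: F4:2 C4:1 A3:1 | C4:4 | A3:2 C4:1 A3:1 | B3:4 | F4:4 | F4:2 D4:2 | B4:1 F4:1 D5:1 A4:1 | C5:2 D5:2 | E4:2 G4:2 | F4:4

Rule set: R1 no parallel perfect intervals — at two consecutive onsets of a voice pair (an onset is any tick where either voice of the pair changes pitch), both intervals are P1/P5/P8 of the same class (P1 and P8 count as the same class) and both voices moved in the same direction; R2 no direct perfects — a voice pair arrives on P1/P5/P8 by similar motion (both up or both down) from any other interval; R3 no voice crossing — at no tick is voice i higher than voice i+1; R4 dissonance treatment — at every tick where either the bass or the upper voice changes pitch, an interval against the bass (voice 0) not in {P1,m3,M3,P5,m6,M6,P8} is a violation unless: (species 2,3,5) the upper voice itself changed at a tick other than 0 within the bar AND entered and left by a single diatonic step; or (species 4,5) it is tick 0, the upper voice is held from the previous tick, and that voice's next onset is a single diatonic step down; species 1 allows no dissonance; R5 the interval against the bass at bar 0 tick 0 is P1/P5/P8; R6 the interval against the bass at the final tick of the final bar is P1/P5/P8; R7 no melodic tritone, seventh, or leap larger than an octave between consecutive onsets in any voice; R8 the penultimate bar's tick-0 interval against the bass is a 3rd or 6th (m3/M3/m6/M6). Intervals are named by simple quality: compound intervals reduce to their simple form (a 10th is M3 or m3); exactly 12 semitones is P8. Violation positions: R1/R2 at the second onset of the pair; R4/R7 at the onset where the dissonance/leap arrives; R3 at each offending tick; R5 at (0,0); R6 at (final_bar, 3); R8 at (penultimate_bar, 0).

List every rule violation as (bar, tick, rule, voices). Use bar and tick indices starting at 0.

(4, 0, R7, (1,))
(5, 0, R4, (0, 1))
(6, 1, R7, (1,))
(7, 2, R4, (0, 1))
(8, 0, R7, (1,))
(9, 0, R1, (0, 1))

bar 0: v0=F3 v1=F4 downbeat P8
bar 1: v0=E3 v1=C4 downbeat m6
bar 2: v0=F3 v1=A3 downbeat M3
bar 3: v0=G3 v1=B3 downbeat M3
bar 4: v0=A3 v1=F4 downbeat m6
bar 5: v0=B3 v1=F4 downbeat TT
bar 6: v0=D4 v1=B4 downbeat M6
bar 7: v0=C4 v1=C5 downbeat P8
bar 8: v0=G3 v1=E4 downbeat M6
bar 9: v0=F3 v1=F4 downbeat P8
  -> R7 @ bar 4 tick 0 v(1,): B3->F4 leap 6st
  -> R4 @ bar 5 tick 0 v(0, 1): B3/F4 TT untreated
  -> R7 @ bar 6 tick 1 v(1,): B4->F4 leap 6st
  -> R4 @ bar 7 tick 2 v(0, 1): C4/D5 M2 untreated
  -> R7 @ bar 8 tick 0 v(1,): D5->E4 leap 10st
  -> R1 @ bar 9 tick 0 v(0, 1): G3/G4 P8 -> F3/F4 P8 similar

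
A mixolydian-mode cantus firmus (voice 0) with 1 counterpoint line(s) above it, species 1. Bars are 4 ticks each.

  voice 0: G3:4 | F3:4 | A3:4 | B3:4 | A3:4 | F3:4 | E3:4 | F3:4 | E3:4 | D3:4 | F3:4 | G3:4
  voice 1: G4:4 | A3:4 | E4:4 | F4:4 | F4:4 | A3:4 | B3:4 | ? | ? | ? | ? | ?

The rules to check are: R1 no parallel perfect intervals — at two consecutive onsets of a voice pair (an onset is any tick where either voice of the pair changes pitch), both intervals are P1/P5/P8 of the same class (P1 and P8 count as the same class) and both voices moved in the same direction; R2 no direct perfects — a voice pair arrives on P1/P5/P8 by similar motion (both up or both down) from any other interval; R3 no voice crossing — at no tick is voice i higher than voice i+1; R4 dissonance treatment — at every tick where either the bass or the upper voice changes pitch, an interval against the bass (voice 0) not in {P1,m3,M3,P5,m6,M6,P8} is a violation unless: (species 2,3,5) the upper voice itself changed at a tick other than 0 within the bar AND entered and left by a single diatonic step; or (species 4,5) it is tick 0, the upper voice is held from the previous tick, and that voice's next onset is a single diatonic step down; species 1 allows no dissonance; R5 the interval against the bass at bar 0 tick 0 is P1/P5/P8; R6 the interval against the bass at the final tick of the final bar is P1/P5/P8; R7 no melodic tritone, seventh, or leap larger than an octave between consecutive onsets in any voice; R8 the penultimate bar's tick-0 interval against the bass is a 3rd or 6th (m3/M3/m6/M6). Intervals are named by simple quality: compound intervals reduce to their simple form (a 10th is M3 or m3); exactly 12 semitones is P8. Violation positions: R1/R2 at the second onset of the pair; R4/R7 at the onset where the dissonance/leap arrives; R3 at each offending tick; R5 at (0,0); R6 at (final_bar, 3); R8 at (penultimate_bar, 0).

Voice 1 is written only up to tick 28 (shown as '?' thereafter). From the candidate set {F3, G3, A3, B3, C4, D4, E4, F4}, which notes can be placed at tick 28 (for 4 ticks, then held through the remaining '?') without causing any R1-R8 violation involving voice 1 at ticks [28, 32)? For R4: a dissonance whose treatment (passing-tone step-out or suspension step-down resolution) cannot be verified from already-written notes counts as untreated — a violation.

F3: violates R7
G3: violates R4
A3: legal
B3: violates R4
C4: violates R1
D4: legal
E4: violates R4
F4: violates R2,R7

{A3, D4}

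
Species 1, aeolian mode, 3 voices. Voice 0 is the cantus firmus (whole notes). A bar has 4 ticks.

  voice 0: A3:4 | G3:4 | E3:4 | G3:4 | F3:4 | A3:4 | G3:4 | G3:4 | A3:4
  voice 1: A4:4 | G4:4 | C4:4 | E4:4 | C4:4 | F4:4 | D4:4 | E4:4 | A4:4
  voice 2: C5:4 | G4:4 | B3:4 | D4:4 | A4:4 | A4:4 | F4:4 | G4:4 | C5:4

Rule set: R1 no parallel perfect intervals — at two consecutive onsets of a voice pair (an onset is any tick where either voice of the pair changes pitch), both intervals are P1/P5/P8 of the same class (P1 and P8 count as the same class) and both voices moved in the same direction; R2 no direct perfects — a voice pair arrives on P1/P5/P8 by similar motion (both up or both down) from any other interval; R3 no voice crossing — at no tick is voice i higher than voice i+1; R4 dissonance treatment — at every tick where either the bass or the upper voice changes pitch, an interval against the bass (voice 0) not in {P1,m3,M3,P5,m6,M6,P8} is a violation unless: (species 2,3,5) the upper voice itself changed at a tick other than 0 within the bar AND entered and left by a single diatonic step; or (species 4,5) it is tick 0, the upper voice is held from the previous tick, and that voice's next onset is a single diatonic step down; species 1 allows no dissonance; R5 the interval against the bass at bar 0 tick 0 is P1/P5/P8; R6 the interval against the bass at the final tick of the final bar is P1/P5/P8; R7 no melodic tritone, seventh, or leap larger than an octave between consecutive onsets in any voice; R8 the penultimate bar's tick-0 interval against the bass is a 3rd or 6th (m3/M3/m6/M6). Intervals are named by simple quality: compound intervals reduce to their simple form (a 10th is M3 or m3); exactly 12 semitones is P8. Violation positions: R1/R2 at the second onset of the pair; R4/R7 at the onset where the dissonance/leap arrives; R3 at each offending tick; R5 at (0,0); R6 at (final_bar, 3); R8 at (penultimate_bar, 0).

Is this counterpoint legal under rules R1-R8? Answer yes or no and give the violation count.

bar 0: v0=A3 v1=A4 v2=C5 (m3)
bar 1: v0=G3 v1=G4 v2=G4 (P8)
bar 2: v0=E3 v1=C4 v2=B3 (P5)
bar 3: v0=G3 v1=E4 v2=D4 (P5)
bar 4: v0=F3 v1=C4 v2=A4 (M3)
bar 5: v0=A3 v1=F4 v2=A4 (P8)
bar 6: v0=G3 v1=D4 v2=F4 (m7)
bar 7: v0=G3 v1=E4 v2=G4 (P8)
bar 8: v0=A3 v1=A4 v2=C5 (m3)
  R5 @ bar0.0: opens on m3
  R1 @ bar1.0: A3/A4 P8 -> G3/G4 P8 similar
  R2 @ bar1.0: A3/C5 m3 -> G3/G4 P8 similar
  R2 @ bar1.0: A4/C5 m3 -> G4/G4 P1 similar
  R2 @ bar2.0: G3/G4 P8 -> E3/B3 P5 similar
  R3 @ bar2.0: C4 above B3
  R3 @ bar2.1: C4 above B3
  R3 @ bar2.2: C4 above B3
  R3 @ bar2.3: C4 above B3
  R1 @ bar3.0: E3/B3 P5 -> G3/D4 P5 similar
  R3 @ bar3.0: E4 above D4
  R3 @ bar3.1: E4 above D4
  R3 @ bar3.2: E4 above D4
  R3 @ bar3.3: E4 above D4
  R2 @ bar4.0: G3/E4 M6 -> F3/C4 P5 similar
  R2 @ bar6.0: A3/F4 m6 -> G3/D4 P5 similar
  R4 @ bar6.0: G3/F4 m7 untreated
  R8 @ bar7.0: penult P8 not 3rd/6th
  R2 @ bar8.0: G3/E4 M6 -> A3/A4 P8 similar
  R6 @ bar8.3: closes on m3

No (20 violations)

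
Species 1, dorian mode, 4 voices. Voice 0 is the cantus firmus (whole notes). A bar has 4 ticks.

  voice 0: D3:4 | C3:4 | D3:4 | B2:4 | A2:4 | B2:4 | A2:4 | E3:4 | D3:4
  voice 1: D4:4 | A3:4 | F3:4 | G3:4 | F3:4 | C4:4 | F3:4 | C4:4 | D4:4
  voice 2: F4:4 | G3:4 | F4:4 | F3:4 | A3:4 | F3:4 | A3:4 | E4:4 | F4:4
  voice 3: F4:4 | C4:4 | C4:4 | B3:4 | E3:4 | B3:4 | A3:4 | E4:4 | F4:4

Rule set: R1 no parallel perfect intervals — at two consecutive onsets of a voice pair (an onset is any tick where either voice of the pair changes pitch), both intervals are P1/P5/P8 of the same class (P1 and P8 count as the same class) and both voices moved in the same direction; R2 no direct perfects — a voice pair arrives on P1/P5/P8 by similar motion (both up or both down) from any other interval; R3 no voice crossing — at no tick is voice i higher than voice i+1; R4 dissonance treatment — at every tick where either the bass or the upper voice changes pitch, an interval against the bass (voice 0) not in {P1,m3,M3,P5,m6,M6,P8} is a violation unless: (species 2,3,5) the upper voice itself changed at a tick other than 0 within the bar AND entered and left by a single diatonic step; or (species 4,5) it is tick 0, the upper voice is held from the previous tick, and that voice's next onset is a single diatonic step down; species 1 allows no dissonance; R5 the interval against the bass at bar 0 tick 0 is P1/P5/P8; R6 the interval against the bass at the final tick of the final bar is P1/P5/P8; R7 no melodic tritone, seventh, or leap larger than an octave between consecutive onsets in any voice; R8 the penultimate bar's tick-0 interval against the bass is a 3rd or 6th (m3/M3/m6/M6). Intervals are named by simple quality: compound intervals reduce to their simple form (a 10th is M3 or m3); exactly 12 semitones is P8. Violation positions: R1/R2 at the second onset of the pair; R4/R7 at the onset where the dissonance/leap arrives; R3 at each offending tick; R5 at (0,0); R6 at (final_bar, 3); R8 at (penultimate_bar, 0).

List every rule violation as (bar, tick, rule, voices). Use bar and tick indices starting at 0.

(0, 0, R5, (0, 2))
(0, 0, R5, (0, 3))
(1, 0, R2, (0, 2))
(1, 0, R2, (0, 3))
(1, 0, R3, (1, 2))
(1, 0, R7, (2,))
(1, 1, R3, (1, 2))
(1, 2, R3, (1, 2))
(1, 3, R3, (1, 2))
(2, 0, R3, (2, 3))
(2, 0, R4, (0, 3))
(2, 0, R7, (2,))
(2, 1, R3, (2, 3))
(2, 2, R3, (2, 3))
(2, 3, R3, (2, 3))
(3, 0, R2, (0, 3))
(3, 0, R3, (1, 2))
(3, 0, R4, (0, 2))
(3, 1, R3, (1, 2))
(3, 2, R3, (1, 2))
(3, 3, R3, (1, 2))
(4, 0, R2, (0, 3))
(4, 0, R3, (2, 3))
(4, 1, R3, (2, 3))
(4, 2, R3, (2, 3))
(4, 3, R3, (2, 3))
(5, 0, R2, (0, 3))
(5, 0, R3, (1, 2))
(5, 0, R4, (0, 1))
(5, 0, R4, (0, 2))
(5, 1, R3, (1, 2))
(5, 2, R3, (1, 2))
(5, 3, R3, (1, 2))
(6, 0, R1, (0, 3))
(7, 0, R1, (0, 2))
(7, 0, R1, (0, 3))
(7, 0, R1, (2, 3))
(7, 0, R8, (0, 2))
(7, 0, R8, (0, 3))
(8, 0, R1, (2, 3))
(8, 3, R6, (0, 2))
(8, 3, R6, (0, 3))

bar 0: v0=D3 v1=D4 v2=F4 v3=F4 downbeat m3
bar 1: v0=C3 v1=A3 v2=G3 v3=C4 downbeat P8
bar 2: v0=D3 v1=F3 v2=F4 v3=C4 downbeat m7
bar 3: v0=B2 v1=G3 v2=F3 v3=B3 downbeat P8
bar 4: v0=A2 v1=F3 v2=A3 v3=E3 downbeat P5
bar 5: v0=B2 v1=C4 v2=F3 v3=B3 downbeat P8
bar 6: v0=A2 v1=F3 v2=A3 v3=A3 downbeat P8
bar 7: v0=E3 v1=C4 v2=E4 v3=E4 downbeat P8
bar 8: v0=D3 v1=D4 v2=F4 v3=F4 downbeat m3
  -> R5 @ bar 0 tick 0 v(0, 2): opens on m3
  -> R5 @ bar 0 tick 0 v(0, 3): opens on m3
  -> R2 @ bar 1 tick 0 v(0, 2): D3/F4 m3 -> C3/G3 P5 similar
  -> R2 @ bar 1 tick 0 v(0, 3): D3/F4 m3 -> C3/C4 P8 similar
  -> R3 @ bar 1 tick 0 v(1, 2): A3 above G3
  -> R7 @ bar 1 tick 0 v(2,): F4->G3 leap 10st
  -> R3 @ bar 1 tick 1 v(1, 2): A3 above G3
  -> R3 @ bar 1 tick 2 v(1, 2): A3 above G3
  -> R3 @ bar 1 tick 3 v(1, 2): A3 above G3
  -> R3 @ bar 2 tick 0 v(2, 3): F4 above C4
  -> R4 @ bar 2 tick 0 v(0, 3): D3/C4 m7 untreated
  -> R7 @ bar 2 tick 0 v(2,): G3->F4 leap 10st
  -> R3 @ bar 2 tick 1 v(2, 3): F4 above C4
  -> R3 @ bar 2 tick 2 v(2, 3): F4 above C4
  -> R3 @ bar 2 tick 3 v(2, 3): F4 above C4
  -> R2 @ bar 3 tick 0 v(0, 3): D3/C4 m7 -> B2/B3 P8 similar
  -> R3 @ bar 3 tick 0 v(1, 2): G3 above F3
  -> R4 @ bar 3 tick 0 v(0, 2): B2/F3 TT untreated
  -> R3 @ bar 3 tick 1 v(1, 2): G3 above F3
  -> R3 @ bar 3 tick 2 v(1, 2): G3 above F3
  -> R3 @ bar 3 tick 3 v(1, 2): G3 above F3
  -> R2 @ bar 4 tick 0 v(0, 3): B2/B3 P8 -> A2/E3 P5 similar
  -> R3 @ bar 4 tick 0 v(2, 3): A3 above E3
  -> R3 @ bar 4 tick 1 v(2, 3): A3 above E3
  -> R3 @ bar 4 tick 2 v(2, 3): A3 above E3
  -> R3 @ bar 4 tick 3 v(2, 3): A3 above E3
  -> R2 @ bar 5 tick 0 v(0, 3): A2/E3 P5 -> B2/B3 P8 similar
  -> R3 @ bar 5 tick 0 v(1, 2): C4 above F3
  -> R4 @ bar 5 tick 0 v(0, 1): B2/C4 m2 untreated
  -> R4 @ bar 5 tick 0 v(0, 2): B2/F3 TT untreated
  -> R3 @ bar 5 tick 1 v(1, 2): C4 above F3
  -> R3 @ bar 5 tick 2 v(1, 2): C4 above F3
  -> R3 @ bar 5 tick 3 v(1, 2): C4 above F3
  -> R1 @ bar 6 tick 0 v(0, 3): B2/B3 P8 -> A2/A3 P8 similar
  -> R1 @ bar 7 tick 0 v(0, 2): A2/A3 P8 -> E3/E4 P8 similar
  -> R1 @ bar 7 tick 0 v(0, 3): A2/A3 P8 -> E3/E4 P8 similar
  -> R1 @ bar 7 tick 0 v(2, 3): A3/A3 P1 -> E4/E4 P1 similar
  -> R8 @ bar 7 tick 0 v(0, 2): penult P8 not 3rd/6th
  -> R8 @ bar 7 tick 0 v(0, 3): penult P8 not 3rd/6th
  -> R1 @ bar 8 tick 0 v(2, 3): E4/E4 P1 -> F4/F4 P1 similar
  -> R6 @ bar 8 tick 3 v(0, 2): closes on m3
  -> R6 @ bar 8 tick 3 v(0, 3): closes on m3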